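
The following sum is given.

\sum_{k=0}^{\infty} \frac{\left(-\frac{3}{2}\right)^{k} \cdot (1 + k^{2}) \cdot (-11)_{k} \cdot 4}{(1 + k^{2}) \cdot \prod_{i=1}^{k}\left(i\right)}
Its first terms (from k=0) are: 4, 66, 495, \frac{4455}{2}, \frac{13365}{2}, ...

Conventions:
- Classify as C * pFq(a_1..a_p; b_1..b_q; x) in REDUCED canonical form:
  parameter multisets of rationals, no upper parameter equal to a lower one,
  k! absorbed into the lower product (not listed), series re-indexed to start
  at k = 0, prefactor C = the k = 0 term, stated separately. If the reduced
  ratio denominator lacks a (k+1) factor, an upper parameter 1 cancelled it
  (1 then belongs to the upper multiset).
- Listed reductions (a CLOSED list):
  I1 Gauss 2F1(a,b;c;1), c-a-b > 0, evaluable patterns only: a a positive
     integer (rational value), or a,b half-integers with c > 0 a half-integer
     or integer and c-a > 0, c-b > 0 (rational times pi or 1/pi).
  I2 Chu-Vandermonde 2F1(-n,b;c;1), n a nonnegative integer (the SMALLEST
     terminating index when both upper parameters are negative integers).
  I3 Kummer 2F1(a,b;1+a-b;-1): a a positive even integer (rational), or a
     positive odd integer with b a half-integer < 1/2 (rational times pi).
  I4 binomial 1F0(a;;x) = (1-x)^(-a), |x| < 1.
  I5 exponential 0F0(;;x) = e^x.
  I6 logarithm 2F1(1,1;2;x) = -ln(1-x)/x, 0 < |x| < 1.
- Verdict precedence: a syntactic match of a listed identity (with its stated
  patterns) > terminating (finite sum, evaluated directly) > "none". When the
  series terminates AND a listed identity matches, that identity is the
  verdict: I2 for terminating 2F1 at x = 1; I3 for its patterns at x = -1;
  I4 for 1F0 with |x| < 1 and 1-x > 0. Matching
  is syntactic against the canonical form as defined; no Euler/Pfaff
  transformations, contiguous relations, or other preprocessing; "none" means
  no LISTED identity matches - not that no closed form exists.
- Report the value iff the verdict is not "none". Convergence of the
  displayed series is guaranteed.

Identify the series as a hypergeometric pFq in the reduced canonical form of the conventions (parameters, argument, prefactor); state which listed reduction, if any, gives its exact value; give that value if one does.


Reduced: x = -\frac{3}{2}, 1F0, upper = {-11}, lower = {-}, C = 4. Verdict: terminating. (-11)_k vanishes past k = 11, leaving a 12-term sum, computed directly. Exact value: \frac{48828125}{512}.

Key step: x = -\frac{3}{2} and the factor k^2 + 1 cancels (top and bottom), leaving prefactor 4.
Term ratio: r(k) = -\frac{3}{2} * (k-11) / [(k+1)] ; factor over Q: parameters, x = -\frac{3}{2}, and C = 4.


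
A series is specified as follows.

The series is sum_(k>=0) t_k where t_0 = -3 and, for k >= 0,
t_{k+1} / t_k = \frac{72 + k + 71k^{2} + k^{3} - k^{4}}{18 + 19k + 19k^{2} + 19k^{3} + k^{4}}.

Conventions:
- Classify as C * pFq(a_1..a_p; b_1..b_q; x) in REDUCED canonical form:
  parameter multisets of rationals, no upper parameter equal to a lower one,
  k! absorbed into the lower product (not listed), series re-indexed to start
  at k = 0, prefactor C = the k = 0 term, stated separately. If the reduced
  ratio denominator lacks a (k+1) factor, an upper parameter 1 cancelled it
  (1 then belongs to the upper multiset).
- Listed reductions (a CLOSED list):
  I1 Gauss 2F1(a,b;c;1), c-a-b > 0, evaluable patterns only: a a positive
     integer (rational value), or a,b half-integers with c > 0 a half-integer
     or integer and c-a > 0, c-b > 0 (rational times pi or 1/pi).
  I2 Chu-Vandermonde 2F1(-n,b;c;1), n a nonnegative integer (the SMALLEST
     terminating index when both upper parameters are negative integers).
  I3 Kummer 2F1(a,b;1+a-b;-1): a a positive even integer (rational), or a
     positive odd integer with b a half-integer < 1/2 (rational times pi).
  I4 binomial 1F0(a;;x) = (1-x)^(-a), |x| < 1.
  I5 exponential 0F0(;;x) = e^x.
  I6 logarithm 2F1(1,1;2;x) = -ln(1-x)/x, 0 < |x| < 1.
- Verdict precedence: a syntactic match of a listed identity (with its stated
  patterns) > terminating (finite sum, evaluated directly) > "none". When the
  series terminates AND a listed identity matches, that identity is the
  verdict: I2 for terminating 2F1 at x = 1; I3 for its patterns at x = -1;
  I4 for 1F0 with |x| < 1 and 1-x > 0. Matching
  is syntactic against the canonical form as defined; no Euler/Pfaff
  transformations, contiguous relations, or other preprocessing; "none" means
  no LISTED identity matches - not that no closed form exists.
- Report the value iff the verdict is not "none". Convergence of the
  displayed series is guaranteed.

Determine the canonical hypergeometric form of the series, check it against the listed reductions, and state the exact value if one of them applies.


Key observation: with t_0 = -3, cancel k^2 + 1 from the displayed ratio first; then C = -3, x = -1.
Adjacent-term ratio: r(k) = -1 * (k-9) (k+8) / [(k+18) (k+1)] - rational in k, leading ratio -1; with t_0 = -3, classification follows.

x = -1 here; the reduced form reads 2F1, upper {-9, 8}, lower {18}, C = -3. Verdict at x = -1: the Kummer evaluation I3 matches (x = -1; c = 18 equals 1+a-b for upper {-9, 8}: listed pattern). Sum: -102.


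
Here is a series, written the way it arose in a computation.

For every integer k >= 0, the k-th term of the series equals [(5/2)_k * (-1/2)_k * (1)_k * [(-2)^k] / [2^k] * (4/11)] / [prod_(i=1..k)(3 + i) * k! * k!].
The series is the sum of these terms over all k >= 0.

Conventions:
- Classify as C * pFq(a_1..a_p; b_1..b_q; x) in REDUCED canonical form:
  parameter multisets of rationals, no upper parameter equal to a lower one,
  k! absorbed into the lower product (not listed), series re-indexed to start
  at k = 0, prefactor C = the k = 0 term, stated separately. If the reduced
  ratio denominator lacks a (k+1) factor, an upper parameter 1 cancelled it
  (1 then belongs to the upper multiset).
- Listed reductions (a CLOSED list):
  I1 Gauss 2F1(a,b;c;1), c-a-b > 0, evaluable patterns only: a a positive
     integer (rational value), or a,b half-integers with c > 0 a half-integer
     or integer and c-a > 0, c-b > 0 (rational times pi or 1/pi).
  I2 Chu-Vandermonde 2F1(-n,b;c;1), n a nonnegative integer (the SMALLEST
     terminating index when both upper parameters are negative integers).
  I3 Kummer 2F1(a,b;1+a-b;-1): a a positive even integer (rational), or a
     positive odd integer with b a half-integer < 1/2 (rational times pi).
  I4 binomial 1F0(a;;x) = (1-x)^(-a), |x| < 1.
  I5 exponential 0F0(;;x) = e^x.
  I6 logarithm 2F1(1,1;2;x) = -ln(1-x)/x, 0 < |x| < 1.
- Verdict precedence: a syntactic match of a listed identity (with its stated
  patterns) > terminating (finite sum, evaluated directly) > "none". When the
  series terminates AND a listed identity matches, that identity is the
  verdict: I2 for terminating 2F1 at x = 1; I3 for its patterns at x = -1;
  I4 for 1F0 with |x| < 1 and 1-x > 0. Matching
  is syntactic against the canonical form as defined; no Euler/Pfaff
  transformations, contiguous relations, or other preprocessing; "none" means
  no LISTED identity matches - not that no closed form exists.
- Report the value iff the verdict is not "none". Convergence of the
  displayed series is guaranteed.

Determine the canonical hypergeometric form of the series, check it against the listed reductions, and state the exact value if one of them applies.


The series (x = -1) is 2F1: upper {-1/2, 5/2}, lower {4}, prefactor 4/11. Verdict: no listed reduction: x = -1 and upper {-1/2, 5/2} fail every I1-I6 pattern.

The tell: t_0 = 4/11 here, and the lower running product (C = 4/11) is a rising factorial.
Step ratio: r(k) = (-1) * (k-1/2) (k+5/2) / [(k+4) (k+1)] - rational; roots negated = parameters, x = (-1), C = 4/11.


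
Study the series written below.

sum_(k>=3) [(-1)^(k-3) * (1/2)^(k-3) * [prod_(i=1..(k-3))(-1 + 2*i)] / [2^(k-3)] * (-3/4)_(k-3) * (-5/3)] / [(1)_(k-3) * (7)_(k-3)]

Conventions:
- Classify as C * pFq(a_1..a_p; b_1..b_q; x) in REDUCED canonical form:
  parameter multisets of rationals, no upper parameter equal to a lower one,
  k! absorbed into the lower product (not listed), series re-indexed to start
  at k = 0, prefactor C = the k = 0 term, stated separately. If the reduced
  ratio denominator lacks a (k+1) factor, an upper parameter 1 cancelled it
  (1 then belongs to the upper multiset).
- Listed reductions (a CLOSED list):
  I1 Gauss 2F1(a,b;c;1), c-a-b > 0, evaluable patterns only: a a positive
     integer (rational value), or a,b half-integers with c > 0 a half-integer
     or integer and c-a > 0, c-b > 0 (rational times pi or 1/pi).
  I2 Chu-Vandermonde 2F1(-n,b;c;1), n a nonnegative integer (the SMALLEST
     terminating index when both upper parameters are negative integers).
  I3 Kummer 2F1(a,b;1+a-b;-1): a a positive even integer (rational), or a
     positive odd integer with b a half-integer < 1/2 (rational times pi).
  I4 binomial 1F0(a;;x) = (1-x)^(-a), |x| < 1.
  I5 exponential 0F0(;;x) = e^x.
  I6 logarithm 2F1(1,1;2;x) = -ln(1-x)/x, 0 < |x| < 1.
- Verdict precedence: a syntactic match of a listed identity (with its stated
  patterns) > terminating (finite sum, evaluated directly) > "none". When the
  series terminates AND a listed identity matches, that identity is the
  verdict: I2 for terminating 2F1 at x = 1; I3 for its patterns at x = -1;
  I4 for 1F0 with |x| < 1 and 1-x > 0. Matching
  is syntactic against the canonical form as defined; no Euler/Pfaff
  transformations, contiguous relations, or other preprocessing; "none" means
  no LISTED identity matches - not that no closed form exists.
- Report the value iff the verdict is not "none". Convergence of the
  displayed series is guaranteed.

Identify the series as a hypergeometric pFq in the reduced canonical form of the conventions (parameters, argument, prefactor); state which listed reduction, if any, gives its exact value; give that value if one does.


Canonical form: C = -5/3 times 2F1 with upper {-3/4, 1/2}, lower {7}, x = -1/2. Verdict: none (x = -1/2): each listed identity misses the multisets {-3/4, 1/2} ; {7}.

First insight: t_0 being -5/3, (1)_k (C = -5/3, x = -1/2) is k! itself.
Term ratio: r(k) = (-1/2) * (k-3/4) (k+1/2) / [(k+7) (k+1)] - rational; roots negated = parameters, x = (-1/2), C = -5/3.


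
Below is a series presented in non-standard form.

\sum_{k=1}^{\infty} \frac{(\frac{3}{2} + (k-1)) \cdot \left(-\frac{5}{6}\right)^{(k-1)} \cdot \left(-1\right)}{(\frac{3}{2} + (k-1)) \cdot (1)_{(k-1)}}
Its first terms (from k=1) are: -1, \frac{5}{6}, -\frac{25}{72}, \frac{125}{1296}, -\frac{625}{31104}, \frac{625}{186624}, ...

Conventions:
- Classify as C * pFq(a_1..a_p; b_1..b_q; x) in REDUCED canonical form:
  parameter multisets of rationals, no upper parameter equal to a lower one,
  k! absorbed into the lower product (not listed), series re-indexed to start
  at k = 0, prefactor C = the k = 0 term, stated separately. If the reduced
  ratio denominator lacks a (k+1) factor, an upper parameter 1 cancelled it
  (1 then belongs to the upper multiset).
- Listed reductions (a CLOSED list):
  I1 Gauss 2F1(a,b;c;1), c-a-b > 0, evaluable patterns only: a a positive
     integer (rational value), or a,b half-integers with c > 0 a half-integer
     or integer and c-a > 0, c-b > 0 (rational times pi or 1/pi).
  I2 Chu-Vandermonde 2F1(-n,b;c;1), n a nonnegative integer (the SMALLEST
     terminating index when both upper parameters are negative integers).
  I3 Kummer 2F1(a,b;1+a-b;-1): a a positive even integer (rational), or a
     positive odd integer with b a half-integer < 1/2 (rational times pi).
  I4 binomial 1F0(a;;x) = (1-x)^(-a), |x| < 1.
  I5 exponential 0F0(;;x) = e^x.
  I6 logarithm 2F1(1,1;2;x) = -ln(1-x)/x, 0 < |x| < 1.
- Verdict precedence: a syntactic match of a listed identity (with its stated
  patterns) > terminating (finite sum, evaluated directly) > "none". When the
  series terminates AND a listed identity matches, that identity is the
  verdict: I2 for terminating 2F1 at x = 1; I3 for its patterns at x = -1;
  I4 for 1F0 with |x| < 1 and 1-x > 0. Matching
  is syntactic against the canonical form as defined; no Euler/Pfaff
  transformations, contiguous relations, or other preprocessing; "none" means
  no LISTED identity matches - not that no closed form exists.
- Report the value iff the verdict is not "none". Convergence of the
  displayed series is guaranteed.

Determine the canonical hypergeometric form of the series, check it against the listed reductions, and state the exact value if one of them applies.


At argument -\frac{5}{6}: a 0F0 with upper {-}, lower {-}, scaled by C = -1. Verdict at x = -\frac{5}{6}: exponential (I5) matches (the 0F0 exponential series at x = -\frac{5}{6}). Exact value: \left(-1\right) \cdot e^{-\frac{5}{6}}.

Key step: t_0 = -1 here, and the factor k + 3/2 cancels (top and bottom), leaving prefactor -1.
Ratio: r(k) = -\frac{5}{6} * 1 / [(k+1)] ; factor over Q: parameters, x = -\frac{5}{6}, and C = -1.


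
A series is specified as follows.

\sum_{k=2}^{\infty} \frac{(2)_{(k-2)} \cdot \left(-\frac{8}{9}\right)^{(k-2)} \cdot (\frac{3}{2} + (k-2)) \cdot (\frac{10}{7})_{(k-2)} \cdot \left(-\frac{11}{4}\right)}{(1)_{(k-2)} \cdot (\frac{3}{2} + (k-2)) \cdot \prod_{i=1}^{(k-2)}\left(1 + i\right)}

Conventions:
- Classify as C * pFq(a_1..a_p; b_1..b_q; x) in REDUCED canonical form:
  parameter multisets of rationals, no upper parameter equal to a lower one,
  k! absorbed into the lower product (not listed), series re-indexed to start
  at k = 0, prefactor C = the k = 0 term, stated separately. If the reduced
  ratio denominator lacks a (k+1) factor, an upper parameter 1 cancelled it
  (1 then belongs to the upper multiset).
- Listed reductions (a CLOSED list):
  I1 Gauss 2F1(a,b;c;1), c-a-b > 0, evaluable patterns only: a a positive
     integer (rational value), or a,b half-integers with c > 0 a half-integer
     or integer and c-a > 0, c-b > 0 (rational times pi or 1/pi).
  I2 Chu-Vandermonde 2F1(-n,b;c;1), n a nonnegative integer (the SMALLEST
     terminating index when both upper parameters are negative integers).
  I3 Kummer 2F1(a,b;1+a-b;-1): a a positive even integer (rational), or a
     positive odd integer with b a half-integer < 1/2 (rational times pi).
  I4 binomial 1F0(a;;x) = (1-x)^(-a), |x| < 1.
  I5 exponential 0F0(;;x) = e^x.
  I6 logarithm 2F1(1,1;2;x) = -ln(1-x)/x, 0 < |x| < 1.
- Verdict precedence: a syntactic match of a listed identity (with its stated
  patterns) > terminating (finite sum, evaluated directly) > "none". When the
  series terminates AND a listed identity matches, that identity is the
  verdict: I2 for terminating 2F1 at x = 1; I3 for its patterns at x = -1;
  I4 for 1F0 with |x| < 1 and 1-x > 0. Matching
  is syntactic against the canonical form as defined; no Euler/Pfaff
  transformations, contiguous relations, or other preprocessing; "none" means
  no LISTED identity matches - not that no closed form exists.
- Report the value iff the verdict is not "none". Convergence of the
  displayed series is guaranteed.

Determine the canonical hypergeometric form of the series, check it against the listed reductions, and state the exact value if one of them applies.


With C = -\frac{11}{4}: the canonical form is 1F0(\frac{10}{7}; -; -\frac{8}{9}). Verdict: the I4 binomial reduction matches (the 1F0 binomial series: exponent -10/7, x = -\frac{8}{9}). Exact value: \left(-\frac{11}{4}\right) \cdot \left(\frac{17}{9}\right)^{-\frac{10}{7}}.

First insight: t_0 being -\frac{11}{4}, the parameter 2 appears in both the upper and lower lists and cancels (alongside the other common factor).
Ratio: r(k) = -\frac{8}{9} * (k+\frac{10}{7}) / [(k+1)] - rational in k, leading ratio -\frac{8}{9}; with t_0 = -\frac{11}{4}, classification follows.


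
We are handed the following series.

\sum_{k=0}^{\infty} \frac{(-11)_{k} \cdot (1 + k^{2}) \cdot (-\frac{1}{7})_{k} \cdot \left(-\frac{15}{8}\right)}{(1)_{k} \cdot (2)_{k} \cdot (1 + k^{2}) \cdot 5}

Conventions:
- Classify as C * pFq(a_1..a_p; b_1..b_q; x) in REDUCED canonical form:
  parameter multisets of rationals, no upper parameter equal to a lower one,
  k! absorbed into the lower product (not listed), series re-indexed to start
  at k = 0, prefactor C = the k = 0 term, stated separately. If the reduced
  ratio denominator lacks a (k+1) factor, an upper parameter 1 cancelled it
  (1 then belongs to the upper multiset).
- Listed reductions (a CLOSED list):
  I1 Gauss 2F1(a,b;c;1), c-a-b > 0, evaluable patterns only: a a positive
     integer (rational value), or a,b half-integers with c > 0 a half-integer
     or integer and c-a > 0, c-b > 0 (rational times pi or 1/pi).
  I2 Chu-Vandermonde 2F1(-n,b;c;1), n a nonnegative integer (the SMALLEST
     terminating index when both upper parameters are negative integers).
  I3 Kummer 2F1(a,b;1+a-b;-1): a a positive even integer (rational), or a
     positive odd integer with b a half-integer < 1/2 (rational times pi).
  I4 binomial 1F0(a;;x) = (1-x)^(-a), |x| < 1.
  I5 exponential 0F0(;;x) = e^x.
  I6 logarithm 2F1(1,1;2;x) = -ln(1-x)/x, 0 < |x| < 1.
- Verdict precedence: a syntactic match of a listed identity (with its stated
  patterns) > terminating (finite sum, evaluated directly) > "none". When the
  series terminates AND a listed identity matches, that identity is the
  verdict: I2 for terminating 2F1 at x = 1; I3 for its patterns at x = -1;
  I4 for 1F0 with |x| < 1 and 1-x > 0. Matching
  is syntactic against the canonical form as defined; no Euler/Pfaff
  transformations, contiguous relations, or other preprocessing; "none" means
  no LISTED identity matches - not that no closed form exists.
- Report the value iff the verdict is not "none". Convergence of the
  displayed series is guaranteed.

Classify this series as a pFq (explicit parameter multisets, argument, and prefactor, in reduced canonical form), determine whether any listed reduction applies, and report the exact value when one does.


Prefactor -\frac{3}{8}, argument 1: 2F1 with upper {-11, -\frac{1}{7}} over lower {2}. Verdict at x = 1: Vandermonde's identity (I2) matches (terminating 2F1 at x = 1 with n = 11, b = -1/7, c = 2). Hence: -\frac{27882514725}{55365148804}.

The tell: from the first term -\frac{3}{8}: the constant factors (C = -3/8) combine into one prefactor.
Adjacent-term ratio: r(k) = 1 * (k-11) (k-\frac{1}{7}) / [(k+2) (k+1)] - rational in k, leading ratio 1; with t_0 = -\frac{3}{8}, classification follows.


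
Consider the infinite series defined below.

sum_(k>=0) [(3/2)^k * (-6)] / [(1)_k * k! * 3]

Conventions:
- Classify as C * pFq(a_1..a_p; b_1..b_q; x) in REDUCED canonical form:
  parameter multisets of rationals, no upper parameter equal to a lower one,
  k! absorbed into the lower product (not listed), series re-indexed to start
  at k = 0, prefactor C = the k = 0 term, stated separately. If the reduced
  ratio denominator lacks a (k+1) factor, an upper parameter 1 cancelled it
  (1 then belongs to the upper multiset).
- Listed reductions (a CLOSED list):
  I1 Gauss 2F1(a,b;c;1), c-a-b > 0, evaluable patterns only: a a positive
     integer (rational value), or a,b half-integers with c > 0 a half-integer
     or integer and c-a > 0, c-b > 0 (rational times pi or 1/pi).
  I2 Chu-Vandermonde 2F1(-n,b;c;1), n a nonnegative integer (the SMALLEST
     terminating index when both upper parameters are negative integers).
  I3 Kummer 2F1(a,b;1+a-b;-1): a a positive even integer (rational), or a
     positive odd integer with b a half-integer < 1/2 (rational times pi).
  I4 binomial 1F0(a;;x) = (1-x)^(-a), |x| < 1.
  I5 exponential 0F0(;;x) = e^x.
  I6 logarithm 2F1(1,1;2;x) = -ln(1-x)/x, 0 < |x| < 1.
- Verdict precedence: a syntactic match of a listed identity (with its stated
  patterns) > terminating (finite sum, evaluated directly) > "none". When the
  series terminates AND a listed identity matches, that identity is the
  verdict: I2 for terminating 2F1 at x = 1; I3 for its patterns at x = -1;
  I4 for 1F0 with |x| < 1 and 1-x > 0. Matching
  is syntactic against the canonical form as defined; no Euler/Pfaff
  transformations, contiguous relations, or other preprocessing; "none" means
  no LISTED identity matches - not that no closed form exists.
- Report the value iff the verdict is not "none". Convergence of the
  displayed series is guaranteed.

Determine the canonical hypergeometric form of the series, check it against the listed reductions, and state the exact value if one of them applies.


This is -2 * 0F1(-; 1; 3/2) in reduced canonical form. Verdict: none. Every listed pattern misses the 0F1 form at 3/2, upper {-}.

Structural cue: from the first term -2: (1)_k (C = -2) is k! itself.
Ratio: r(k) = (3/2) * 1 / [(k+1) (k+1)] - rational in k. x = (3/2); t_0 = -2; negate the roots.


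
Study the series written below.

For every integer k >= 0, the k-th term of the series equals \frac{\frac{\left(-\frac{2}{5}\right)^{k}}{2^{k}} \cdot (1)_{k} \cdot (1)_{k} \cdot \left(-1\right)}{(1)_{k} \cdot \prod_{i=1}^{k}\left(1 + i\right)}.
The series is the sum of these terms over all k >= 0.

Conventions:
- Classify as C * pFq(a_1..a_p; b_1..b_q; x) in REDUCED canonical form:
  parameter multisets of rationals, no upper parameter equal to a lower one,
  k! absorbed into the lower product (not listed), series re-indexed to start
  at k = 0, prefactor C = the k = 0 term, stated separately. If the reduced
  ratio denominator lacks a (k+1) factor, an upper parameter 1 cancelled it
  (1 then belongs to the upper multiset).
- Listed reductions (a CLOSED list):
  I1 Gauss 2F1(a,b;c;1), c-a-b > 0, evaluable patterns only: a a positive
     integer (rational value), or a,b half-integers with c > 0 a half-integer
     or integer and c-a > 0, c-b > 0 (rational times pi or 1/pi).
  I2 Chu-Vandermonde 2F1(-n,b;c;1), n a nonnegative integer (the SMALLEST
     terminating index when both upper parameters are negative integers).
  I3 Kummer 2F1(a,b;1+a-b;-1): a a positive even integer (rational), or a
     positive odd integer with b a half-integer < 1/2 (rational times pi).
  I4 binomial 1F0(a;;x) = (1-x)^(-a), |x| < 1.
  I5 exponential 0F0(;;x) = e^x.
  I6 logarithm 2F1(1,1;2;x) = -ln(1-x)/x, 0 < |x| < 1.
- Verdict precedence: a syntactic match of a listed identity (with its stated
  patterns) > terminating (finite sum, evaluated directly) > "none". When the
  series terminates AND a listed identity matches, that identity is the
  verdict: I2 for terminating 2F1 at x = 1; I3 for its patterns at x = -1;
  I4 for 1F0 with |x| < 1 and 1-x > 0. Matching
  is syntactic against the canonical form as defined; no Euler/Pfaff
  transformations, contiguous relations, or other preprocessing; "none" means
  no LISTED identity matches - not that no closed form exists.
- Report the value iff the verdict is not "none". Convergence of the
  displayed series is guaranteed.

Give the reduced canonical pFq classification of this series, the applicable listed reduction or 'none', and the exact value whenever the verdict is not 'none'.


Structural cue: with t_0 = -1, the lower running product (C = -1, x = -1/5) is a rising factorial.
Term ratio: r(k) = -\frac{1}{5} * (k+1) (k+1) / [(k+2) (k+1)] - poly over poly, x = -\frac{1}{5} from leading terms; C = -1 at k = 0.

The series (x = -\frac{1}{5}) is 2F1: upper {1, 1}, lower {2}, prefactor -1. Verdict at x = -\frac{1}{5}: the I6 logarithm reduction matches (the logarithm: parameters (1,1;2), x = -\frac{1}{5}). Its exact value is \left(-5\right) \cdot \ln\left(\frac{6}{5}\right).


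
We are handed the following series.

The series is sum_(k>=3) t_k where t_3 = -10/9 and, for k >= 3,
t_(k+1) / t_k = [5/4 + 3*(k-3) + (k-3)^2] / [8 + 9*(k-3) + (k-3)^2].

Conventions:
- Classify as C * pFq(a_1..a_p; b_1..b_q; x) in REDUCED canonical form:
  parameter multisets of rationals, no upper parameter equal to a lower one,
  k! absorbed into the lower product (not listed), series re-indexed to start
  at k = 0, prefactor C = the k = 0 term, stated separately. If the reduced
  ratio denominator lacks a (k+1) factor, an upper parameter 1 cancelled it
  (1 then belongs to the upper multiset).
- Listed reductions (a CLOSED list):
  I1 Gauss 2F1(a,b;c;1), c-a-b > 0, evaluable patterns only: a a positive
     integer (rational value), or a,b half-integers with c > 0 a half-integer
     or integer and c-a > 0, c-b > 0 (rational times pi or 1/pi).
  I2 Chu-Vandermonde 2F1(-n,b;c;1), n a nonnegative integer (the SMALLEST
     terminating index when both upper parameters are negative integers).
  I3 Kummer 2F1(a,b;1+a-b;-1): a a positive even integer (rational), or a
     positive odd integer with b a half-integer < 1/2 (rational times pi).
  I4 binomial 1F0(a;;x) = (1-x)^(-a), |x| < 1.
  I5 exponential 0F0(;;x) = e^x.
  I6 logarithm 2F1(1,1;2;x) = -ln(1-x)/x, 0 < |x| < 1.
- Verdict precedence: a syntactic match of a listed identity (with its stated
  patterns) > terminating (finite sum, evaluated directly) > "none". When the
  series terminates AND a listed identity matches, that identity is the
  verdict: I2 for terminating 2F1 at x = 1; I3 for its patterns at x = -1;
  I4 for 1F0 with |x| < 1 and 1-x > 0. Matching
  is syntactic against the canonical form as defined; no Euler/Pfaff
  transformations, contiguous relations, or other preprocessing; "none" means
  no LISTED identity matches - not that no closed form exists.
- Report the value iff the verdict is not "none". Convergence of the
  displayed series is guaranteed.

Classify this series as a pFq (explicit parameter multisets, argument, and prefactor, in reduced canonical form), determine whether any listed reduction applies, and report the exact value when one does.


Canonical form: C = -10/9 times 2F1 with upper {1/2, 5/2}, lower {8}, x = 1. Verdict: Gauss (I1, half-integer pattern) matches (x = 1; upper {1/2, 5/2} half-integers, c = 8 in the evaluable pattern). Hence: (-1048576/243243) / pi.

Key observation: t_0 = -10/9 here, and factor the ratio over Q (C = -10/9, x = 1): negated roots = parameters.
Step ratio: r(k) = 1 * (k+1/2) (k+5/2) / [(k+8) (k+1)] - rational; roots negated = parameters, x = 1, C = -10/9.


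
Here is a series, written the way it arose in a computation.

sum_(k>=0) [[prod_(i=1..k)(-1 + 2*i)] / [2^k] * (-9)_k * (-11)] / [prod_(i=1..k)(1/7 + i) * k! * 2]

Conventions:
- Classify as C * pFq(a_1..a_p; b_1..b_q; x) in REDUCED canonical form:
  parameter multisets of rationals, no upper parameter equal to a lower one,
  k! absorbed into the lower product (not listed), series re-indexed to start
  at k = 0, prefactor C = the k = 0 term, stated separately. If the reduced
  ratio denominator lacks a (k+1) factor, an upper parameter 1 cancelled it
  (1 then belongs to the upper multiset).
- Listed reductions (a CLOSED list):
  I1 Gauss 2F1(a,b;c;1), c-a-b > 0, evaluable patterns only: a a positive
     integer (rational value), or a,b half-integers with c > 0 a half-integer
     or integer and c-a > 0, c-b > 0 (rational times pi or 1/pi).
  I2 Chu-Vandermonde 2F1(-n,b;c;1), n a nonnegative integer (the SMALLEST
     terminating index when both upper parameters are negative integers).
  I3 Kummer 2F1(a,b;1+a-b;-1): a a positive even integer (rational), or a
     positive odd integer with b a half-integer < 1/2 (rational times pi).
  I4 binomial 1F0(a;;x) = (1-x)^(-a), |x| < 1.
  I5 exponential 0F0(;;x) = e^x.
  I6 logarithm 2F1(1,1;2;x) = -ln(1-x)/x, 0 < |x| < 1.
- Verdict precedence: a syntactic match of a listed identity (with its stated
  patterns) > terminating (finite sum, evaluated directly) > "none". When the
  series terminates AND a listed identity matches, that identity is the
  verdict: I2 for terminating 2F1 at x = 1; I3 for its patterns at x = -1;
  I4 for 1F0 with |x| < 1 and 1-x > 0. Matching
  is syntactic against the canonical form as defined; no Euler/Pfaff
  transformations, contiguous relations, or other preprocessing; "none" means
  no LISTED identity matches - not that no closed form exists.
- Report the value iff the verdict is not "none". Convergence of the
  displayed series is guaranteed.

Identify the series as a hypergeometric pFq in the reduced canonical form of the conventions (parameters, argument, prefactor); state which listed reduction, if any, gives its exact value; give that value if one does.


Prefactor -11/2, argument 1: 2F1 with upper {-9, 1/2} over lower {8/7}. Verdict (x = 1): Chu-Vandermonde (I2) applies (terminating 2F1 at x = 1 with n = 9, b = 1/2, c = 8/7). Hence: -5963205375413/4968782233600.

Key step: t_0 = -11/2 here, and the constant factors (prefactor -11/2) combine into one prefactor.
Ratio: r(k) = 1 * (k-9) (k+1/2) / [(k+8/7) (k+1)] - rational in k. x = 1; t_0 = -11/2; negate the roots.


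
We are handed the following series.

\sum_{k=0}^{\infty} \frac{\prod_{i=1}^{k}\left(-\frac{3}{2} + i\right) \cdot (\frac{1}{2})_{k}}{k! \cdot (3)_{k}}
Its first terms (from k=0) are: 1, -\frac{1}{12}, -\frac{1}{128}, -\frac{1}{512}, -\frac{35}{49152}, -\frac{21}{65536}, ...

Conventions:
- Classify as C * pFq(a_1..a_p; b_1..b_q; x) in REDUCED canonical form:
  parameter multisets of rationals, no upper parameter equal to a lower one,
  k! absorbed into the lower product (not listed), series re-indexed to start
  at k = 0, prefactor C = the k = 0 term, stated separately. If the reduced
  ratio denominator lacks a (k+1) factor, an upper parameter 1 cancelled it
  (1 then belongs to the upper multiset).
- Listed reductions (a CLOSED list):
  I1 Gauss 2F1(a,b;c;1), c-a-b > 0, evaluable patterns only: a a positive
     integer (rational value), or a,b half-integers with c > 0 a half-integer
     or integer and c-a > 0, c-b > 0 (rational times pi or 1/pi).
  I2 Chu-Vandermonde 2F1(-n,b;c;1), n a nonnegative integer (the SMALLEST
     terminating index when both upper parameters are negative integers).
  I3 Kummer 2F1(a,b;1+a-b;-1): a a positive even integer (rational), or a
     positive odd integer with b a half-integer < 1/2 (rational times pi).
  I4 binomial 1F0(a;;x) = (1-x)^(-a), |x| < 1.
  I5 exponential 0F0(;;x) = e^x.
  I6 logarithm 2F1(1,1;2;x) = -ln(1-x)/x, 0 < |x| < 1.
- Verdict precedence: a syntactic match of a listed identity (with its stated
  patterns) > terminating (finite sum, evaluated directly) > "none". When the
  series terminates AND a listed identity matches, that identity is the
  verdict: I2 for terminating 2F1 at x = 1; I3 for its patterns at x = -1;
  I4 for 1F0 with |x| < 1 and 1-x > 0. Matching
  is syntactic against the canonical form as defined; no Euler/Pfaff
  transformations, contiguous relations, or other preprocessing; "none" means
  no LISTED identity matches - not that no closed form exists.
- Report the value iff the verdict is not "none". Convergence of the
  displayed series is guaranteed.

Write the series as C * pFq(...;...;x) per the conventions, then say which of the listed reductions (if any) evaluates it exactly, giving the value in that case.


With C = 1: the canonical form is 2F1(-\frac{1}{2}, \frac{1}{2}; 3; 1). Verdict at x = 1: Gauss's theorem I1 (half-integer case) matches (x = 1; upper {-\frac{1}{2}, \frac{1}{2}} half-integers, c = 3 in the evaluable pattern). Hence: \frac{128}{45} / \pi.

First insight: t_0 = 1 here, and the running product (C = 1) telescopes to a rising factorial.
Adjacent-term ratio: r(k) = 1 * (k-\frac{1}{2}) (k+\frac{1}{2}) / [(k+3) (k+1)] - rational in k. x = 1; t_0 = 1; negate the roots.


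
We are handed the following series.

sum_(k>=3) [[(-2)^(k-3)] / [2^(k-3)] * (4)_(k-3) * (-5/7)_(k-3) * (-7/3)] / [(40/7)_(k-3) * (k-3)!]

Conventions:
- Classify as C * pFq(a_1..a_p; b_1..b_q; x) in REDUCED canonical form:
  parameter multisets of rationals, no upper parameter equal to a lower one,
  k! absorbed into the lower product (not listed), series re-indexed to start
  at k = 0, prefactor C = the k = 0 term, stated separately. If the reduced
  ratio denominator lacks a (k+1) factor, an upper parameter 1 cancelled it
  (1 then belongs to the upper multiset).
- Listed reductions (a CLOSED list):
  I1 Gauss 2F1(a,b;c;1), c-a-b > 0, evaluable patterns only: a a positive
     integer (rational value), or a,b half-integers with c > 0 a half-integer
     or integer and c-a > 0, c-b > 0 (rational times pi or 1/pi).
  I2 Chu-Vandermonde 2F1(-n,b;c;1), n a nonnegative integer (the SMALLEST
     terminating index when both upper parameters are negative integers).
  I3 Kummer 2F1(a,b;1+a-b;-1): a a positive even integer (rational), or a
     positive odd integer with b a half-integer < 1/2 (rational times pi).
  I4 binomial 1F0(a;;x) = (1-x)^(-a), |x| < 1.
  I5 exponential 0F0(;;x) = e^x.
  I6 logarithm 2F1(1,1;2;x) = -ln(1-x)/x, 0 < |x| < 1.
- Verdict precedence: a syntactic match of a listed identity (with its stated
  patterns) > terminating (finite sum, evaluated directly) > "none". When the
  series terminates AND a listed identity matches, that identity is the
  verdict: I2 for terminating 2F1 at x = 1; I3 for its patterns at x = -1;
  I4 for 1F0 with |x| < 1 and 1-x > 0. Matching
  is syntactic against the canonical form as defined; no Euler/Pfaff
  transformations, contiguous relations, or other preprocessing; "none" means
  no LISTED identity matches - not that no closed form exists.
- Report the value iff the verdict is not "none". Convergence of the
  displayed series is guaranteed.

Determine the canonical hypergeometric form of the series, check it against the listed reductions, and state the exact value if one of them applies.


Prefactor -7/3, argument -1: 2F1 with upper {-5/7, 4} over lower {40/7}. Verdict: Kummer's theorem (I3) matches (x = -1; c = 40/7 equals 1+a-b for upper {-5/7, 4}: listed pattern). Hence: -143/42.

Key observation: with t_0 = -7/3, the two k-th powers (prefactor -7/3) combine into one argument.
Consecutive-term ratio: r(k) = (-1) * (k-5/7) (k+4) / [(k+40/7) (k+1)] ; factor over Q: parameters, x = (-1), and C = -7/3.


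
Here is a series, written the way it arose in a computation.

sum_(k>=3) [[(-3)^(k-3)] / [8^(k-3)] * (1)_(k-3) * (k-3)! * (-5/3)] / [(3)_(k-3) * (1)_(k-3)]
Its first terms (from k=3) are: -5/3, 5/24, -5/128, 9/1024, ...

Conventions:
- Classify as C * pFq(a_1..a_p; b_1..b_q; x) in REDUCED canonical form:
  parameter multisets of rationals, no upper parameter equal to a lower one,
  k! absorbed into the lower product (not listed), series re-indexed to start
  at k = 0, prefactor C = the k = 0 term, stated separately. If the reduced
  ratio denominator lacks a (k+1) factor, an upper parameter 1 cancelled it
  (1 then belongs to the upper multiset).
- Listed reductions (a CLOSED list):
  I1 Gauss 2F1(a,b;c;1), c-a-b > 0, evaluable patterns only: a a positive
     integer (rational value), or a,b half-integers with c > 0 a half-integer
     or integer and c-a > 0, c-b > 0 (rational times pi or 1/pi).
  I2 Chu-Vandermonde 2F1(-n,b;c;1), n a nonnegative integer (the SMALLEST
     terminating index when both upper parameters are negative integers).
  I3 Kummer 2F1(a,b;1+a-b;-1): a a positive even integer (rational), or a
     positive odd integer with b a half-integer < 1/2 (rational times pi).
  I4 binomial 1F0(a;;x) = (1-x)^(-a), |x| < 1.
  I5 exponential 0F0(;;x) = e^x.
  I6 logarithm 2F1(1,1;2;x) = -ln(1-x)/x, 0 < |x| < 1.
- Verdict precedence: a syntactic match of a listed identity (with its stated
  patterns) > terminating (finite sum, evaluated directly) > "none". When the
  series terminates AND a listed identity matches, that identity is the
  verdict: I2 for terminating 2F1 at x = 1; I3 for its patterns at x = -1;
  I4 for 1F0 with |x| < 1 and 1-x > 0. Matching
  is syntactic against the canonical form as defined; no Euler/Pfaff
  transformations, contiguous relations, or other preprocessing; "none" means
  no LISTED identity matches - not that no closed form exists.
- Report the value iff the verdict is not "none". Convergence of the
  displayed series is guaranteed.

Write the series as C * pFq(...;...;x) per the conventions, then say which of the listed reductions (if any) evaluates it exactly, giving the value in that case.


At argument -3/8: a 2F1 with upper {1, 1}, lower {3}, scaled by C = -5/3. Verdict: none (x = -3/8): each listed identity misses the multisets {1, 1} ; {3}.

Structural cue: from the first term -5/3: the two geometric factors (C = -5/3, x = -3/8) combine into one argument.
Ratio: r(k) = (-3/8) * (k+1) (k+1) / [(k+3) (k+1)] - poly over poly, x = (-3/8) from leading terms; C = -5/3 at k = 0.


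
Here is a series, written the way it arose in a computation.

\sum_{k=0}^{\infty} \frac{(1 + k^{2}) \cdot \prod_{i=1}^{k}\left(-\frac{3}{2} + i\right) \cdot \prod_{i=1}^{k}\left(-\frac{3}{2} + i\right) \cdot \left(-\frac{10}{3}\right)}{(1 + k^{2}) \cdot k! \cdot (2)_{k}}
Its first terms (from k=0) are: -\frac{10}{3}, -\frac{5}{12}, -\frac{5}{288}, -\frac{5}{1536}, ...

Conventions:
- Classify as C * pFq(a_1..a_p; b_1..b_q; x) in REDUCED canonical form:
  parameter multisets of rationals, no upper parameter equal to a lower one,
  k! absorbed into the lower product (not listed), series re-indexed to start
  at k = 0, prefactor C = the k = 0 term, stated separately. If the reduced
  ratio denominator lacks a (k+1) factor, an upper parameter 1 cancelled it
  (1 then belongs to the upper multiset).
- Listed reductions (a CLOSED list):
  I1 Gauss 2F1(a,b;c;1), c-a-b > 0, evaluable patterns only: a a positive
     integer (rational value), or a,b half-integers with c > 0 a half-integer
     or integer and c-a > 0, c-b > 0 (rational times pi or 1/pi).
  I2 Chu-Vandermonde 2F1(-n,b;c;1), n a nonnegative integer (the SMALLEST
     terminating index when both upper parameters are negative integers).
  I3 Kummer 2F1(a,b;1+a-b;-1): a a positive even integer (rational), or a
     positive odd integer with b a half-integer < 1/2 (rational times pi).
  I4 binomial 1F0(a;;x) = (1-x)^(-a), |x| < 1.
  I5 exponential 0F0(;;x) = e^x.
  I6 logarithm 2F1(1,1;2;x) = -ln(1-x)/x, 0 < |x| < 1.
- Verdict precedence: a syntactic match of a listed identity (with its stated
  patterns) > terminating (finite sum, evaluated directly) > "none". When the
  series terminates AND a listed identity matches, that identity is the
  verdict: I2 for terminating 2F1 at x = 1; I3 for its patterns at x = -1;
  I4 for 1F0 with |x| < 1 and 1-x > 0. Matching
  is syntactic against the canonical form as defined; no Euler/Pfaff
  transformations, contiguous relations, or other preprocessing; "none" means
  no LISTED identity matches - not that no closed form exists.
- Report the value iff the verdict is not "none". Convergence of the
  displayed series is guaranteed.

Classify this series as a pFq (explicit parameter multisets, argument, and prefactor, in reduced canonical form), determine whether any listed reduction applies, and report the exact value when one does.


Prefactor -\frac{10}{3}, argument 1: 2F1 with upper {-\frac{1}{2}, -\frac{1}{2}} over lower {2}. Verdict: Gauss's theorem I1 (half-integer case) matches (x = 1; upper {-\frac{1}{2}, -\frac{1}{2}} half-integers, c = 2 in the evaluable pattern). Hence: \left(-\frac{320}{27}\right) / \pi.

The tell: x = 1 and the running product (prefactor -10/3) telescopes to a rising factorial.
Consecutive-term ratio: r(k) = 1 * (k-\frac{1}{2}) (k-\frac{1}{2}) / [(k+2) (k+1)] ; factor over Q: parameters, x = 1, and C = -\frac{10}{3}.


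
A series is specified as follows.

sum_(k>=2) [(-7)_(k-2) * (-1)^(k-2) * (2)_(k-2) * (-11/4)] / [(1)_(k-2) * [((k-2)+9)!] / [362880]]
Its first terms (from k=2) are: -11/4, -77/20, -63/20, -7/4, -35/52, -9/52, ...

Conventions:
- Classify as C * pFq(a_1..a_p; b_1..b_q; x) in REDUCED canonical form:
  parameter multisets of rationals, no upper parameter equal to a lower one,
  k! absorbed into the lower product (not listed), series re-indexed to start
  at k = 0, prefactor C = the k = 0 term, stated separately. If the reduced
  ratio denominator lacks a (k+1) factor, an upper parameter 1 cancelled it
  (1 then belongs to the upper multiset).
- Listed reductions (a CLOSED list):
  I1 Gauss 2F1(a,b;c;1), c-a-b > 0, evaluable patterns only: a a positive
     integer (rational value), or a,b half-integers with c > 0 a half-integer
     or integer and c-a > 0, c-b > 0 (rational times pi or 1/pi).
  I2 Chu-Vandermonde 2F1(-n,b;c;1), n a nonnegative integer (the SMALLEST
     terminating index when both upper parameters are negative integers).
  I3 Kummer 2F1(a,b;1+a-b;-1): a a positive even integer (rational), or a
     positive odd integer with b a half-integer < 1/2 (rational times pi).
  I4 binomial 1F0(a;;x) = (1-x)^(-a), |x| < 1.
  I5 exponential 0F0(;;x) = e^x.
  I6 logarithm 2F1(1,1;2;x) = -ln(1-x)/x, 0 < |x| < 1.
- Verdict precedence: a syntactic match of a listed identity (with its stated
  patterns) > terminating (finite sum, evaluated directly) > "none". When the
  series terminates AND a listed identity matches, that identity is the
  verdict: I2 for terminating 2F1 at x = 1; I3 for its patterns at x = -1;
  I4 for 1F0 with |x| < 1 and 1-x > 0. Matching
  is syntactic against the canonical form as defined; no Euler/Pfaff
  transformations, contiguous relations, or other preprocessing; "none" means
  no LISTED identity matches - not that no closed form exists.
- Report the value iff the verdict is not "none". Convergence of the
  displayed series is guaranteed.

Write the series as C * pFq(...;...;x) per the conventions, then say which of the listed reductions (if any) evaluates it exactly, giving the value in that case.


Classification (C = -11/4): 2F1 with upper {-7, 2}, lower {10}, argument x = -1. Verdict: Kummer's theorem (I3) fires (x = -1; c = 10 equals 1+a-b for upper {-7, 2}: listed pattern). Sum: -99/8.

Structural cue: from the first term -11/4: (1)_k (C = -11/4, x = -1) is k! itself.
Term ratio: r(k) = (-1) * (k-7) (k+2) / [(k+10) (k+1)] - poly over poly, x = (-1) from leading terms; C = -11/4 at k = 0.
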